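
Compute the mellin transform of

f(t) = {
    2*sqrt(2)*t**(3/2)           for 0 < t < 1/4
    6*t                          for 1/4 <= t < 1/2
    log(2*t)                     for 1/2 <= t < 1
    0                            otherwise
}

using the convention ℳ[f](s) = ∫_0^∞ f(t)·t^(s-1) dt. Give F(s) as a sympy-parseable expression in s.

(-2*2**(2*s)*(s + 1)*(2*s + 3) + 6*2**s*s**2*(2*s + 3) + 2*2**s*(s + 1)*(2*s + 3) + 4**s*s*(s + 1)*(2*s + 3)*log(4) + sqrt(2)*s**2*(s + 1) - 3*s**2*(2*s + 3))/(2*2**(2*s)*s**2*(s + 1)*(2*s + 3))
  Re(s) > -3/2

undo the common scale on t: t**(3/2) on [0, 1/2); 3*t on [1/2, 1); log(t) on [1, 2)
treat the 3 regions marked off by 1/4, 1/2 separately and sum
the [0, 1/4) slice contributes ∫ 2*sqrt(2)*t**(3/2)·t^(s-1) dt
for t in [1/4, 1/2): the term is ∫ 6*t·t^(s-1)
for t in [1/2, 1): the term is ∫ log(2*t)·t^(s-1)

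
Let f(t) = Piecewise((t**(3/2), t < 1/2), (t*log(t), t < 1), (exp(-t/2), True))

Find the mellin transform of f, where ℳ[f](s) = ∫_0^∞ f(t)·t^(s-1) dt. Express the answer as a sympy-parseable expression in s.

f breaks at 1/2, 1 into 3 integrals to sum
over [0, 1/2), the kernel integral of t**(3/2) enters the sum
segment 1/2 to 1 holds t*log(t); add its integral
∫ exp(-t/2)·t^(s-1) over [1, ∞)

(2*2**(2*s)*(2*s + 3)*(s**2 + 2*s + 1)*uppergamma(s, 1/2) - 2*2**s*(2*s + 3) + s*(2*s + 3)*log(2) + 2*s + (2*s + 3)*log(2) + sqrt(2)*(s**2 + 2*s + 1) + 3)/(2*2**s*(2*s + 3)*(s**2 + 2*s + 1))
  Re(s) > -3/2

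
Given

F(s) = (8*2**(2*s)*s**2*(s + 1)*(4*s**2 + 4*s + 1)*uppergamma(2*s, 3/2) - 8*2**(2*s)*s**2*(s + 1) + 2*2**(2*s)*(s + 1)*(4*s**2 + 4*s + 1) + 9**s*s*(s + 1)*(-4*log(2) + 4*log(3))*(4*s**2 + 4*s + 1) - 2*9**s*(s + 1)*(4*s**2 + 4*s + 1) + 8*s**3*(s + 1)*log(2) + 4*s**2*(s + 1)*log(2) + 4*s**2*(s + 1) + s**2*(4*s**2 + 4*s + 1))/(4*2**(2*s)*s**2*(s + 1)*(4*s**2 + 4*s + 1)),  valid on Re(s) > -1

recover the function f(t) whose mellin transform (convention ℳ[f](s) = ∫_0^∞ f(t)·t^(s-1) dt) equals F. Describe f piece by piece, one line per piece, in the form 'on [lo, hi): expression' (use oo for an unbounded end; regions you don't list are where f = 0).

strip the power substitution: t**2 on [0, 1/2); t*log(t) on [1/2, 1); log(t) on [1, 3/2); …
treat the 4 regions marked off by 1/4, 1, 9/4 separately and sum
[0, 1/4) adds the kernel integral of t
for t in [1/4, 1): the term is ∫ sqrt(t)*log(sqrt(t))·t^(s-1)
∫ over [1, 9/4) of log(sqrt(t))·t^(s-1) joins the sum
on [9/4, ∞) integrate f = exp(-sqrt(t)) against the kernel

on [0, 1/4): t
on [1/4, 1): sqrt(t)*log(sqrt(t))
on [1, 9/4): log(sqrt(t))
on [9/4, oo): exp(-sqrt(t))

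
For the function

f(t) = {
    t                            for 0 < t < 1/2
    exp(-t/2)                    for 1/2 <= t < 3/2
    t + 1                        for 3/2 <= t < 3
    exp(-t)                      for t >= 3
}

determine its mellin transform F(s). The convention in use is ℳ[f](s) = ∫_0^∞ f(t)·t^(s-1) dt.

(2*2**s*s*(s + 1)*uppergamma(s, 3) - 5*3**s*s - 2*3**s + 2*4**s*s*(s + 1)*uppergamma(s, 1/4) - 2*4**s*s*(s + 1)*uppergamma(s, 3/4) + 8*6**s*s + 2*6**s + s)/(2*2**s*s*(s + 1))
  Re(s) > -1

treat the 4 regions marked off by 1/2, 3/2, 3 separately and sum
[0, 1/2) adds the kernel integral of t
on [1/2, 3/2) integrate f = exp(-t/2) against the kernel
segment 3/2 to 3 holds (t + 1); add its integral
the [3, ∞) slice contributes ∫ exp(-t)·t^(s-1) dt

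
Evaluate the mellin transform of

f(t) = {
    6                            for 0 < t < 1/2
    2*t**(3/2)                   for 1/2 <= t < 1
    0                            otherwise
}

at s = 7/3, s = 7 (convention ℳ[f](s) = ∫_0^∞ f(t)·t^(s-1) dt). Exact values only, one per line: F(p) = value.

F(7/3) = -3*2**(1/6)/92 + 9*2**(2/3)/28 + 12/23
F(7) = 1843/7616 - sqrt(2)/2176

f breaks at 1/2 into 2 integrals to sum
on [0, 1/2): add ∫ 6·t^(s-1) dt
for t in [1/2, 1): the term is ∫ 2*t**(3/2)·t^(s-1)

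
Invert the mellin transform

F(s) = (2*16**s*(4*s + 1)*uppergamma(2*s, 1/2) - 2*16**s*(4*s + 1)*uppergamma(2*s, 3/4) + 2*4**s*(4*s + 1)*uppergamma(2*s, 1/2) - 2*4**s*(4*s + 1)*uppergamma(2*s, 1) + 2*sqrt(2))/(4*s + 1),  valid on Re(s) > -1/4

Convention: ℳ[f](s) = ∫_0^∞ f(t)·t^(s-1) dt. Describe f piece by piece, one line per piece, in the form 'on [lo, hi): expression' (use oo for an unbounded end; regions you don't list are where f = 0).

strip the power substitution: sqrt(2)*sqrt(t)/2 on [0, 1); exp(-t/2) on [1, 2); exp(-t/4) on [2, 3)
remove the common scale on t first: sqrt(t) on [0, 1/2); exp(-t) on [1/2, 1); exp(-t/2) on [1, 3/2)
integrate the 3 segments split at 1, 4, then add the results
piece [0, 1): integrate sqrt(2)*t**(1/4)/2 against the kernel
[1, 4) adds the kernel integral of exp(-sqrt(t)/2)
[4, 9) adds the kernel integral of exp(-sqrt(t)/4)

on [0, 1): sqrt(2)*t**(1/4)/2
on [1, 4): exp(-sqrt(t)/2)
on [4, 9): exp(-sqrt(t)/4)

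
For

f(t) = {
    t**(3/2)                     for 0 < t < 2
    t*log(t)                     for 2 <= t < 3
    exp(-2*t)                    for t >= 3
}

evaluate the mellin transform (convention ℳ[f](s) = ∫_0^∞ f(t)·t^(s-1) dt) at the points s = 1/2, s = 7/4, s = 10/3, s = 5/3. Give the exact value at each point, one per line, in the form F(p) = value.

F(1/2) = -4*sqrt(3)/3 + sqrt(2)*sqrt(pi)*erfc(sqrt(6))/2 + 8*sqrt(2)/9 + 2 + log(3**(2*sqrt(3))/2**(4*sqrt(2)/3))
F(7/4) = -144*3**(3/4)/121 - 16*2**(3/4)*log(2)/11 + 2**(1/4)*uppergamma(7/4, 6)/4 + 64*2**(3/4)/121 + 32*2**(1/4)/13 + 36*3**(3/4)*log(3)/11
F(10/3) = -729*3**(1/3)/169 - 48*2**(1/3)*log(2)/13 + 2**(2/3)*uppergamma(10/3, 6)/16 + 144*2**(1/3)/169 + 96*2**(5/6)/29 + 243*3**(1/3)*log(3)/13
F(5/3) = -81*3**(2/3)/64 - 3*2**(2/3)*log(2)/2 + 2**(1/3)*uppergamma(5/3, 6)/4 + 9*2**(2/3)/16 + 48*2**(1/6)/19 + 27*3**(2/3)*log(3)/8

along the cuts 2, 3, ℳ[f](s) splits into 3 integrals
the [0, 2) slice contributes ∫ t**(3/2)·t^(s-1) dt
the [2, 3) slice contributes ∫ t*log(t)·t^(s-1) dt
segment 3 to ∞ holds exp(-2*t); add its integral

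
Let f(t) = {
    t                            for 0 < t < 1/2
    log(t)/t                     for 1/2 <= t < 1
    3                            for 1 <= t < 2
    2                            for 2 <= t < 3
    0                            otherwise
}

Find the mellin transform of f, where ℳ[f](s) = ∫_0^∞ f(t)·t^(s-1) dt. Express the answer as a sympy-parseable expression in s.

f breaks at 1/2, 1, 2 into 4 integrals to sum
between 0 and 1/2 the integrand is t·t^(s-1)
∫ log(t)/t·t^(s-1) over [1/2, 1)
[1, 2) adds the kernel integral of 3
on [2, 3): add ∫ 2·t^(s-1) dt

(2*2**(2*s)*(s + 1)*(s**2 - 2*s + 1) - 2*2**s*s*(s + 1) - 6*2**s*(s + 1)*(s**2 - 2*s + 1) + 4*6**s*(s + 1)*(s**2 - 2*s + 1) + 4*s**2*(s + 1)*log(2) - 4*s*(s + 1)*log(2) + 4*s*(s + 1) + s*(s**2 - 2*s + 1))/(2*2**s*s*(s + 1)*(s**2 - 2*s + 1))
  Re(s) > -1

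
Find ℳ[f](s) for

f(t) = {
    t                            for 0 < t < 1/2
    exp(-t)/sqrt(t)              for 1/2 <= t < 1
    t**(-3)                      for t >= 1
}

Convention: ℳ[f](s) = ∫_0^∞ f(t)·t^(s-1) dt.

2**(-s - 3/2)*(2**(s + 3/2)*(-s - 1) + 2**(s + 3/2)*(s - 3)*(s + 1)*uppergamma(s - 1/2, 1/2) - 2**(s + 3/2)*(s - 3)*(s + 1)*uppergamma(s - 1/2, 1) + sqrt(2)*(s - 3))/((s - 3)*(s + 1))
  -1 < Re(s) < 3

undo the shared t-power: t**2 on [0, 1/2); sqrt(t)*exp(-t) on [1/2, 1); t**(-2) on [1, ∞)
back out the shared t-power: t**(3/2) on [0, 1/2); exp(-t) on [1/2, 1); t**(-5/2) on [1, ∞)
breakpoints 1/2, 1: one integral from each of the 3 segments
∫ t·t^(s-1) over [0, 1/2)
segment 1/2 to 1 holds exp(-t)/sqrt(t); add its integral
segment 1 to ∞ holds t**(-3); add its integral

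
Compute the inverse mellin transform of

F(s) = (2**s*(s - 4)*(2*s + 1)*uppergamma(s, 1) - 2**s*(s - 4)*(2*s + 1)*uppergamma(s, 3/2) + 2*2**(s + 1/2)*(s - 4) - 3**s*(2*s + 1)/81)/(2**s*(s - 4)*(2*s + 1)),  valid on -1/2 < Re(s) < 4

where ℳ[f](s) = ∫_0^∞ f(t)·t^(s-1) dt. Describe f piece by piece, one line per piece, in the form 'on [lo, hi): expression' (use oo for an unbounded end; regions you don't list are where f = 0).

strip the common scale on t: sqrt(t) on [0, 2); exp(-t/2) on [2, 3); t**(-4) on [3, ∞)
integrate the 3 segments split at 1, 3/2, then add the results
segment [0, 1) carries sqrt(2)*sqrt(t); integrate it
segment [1, 3/2) carries exp(-t); integrate it
on [3/2, ∞) integrate f = 1/(16*t**4) against the kernel

on [0, 1): sqrt(2)*sqrt(t)
on [1, 3/2): exp(-t)
on [3/2, oo): 1/(16*t**4)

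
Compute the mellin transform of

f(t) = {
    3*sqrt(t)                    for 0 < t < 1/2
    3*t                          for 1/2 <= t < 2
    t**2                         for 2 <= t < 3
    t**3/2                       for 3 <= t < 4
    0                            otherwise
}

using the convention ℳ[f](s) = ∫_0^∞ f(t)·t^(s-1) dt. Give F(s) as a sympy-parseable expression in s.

(64*2**(2*s)*(s + 1)*(s + 2)*(2*s + 1) - 8*2**s*(s + 1)*(s + 3)*(2*s + 1) + 12*2**s*(s + 2)*(s + 3)*(2*s + 1) + 6*2**(1/2 - s)*(s + 1)*(s + 2)*(s + 3) - 27*3**s*(s + 1)*(s + 2)*(2*s + 1) + 18*3**s*(s + 1)*(s + 3)*(2*s + 1) - 3*(s + 2)*(s + 3)*(2*s + 1)/2**s)/(2*(s + 1)*(s + 2)*(s + 3)*(2*s + 1))
  Re(s) > -1/2

treat the 4 regions marked off by 1/2, 2, 3 separately and sum
[0, 1/2) adds the kernel integral of 3*sqrt(t)
on [1/2, 2) integrate f = 3*t against the kernel
over [2, 3), the kernel integral of t**2 enters the sum
segment [3, 4) carries t**3/2; integrate it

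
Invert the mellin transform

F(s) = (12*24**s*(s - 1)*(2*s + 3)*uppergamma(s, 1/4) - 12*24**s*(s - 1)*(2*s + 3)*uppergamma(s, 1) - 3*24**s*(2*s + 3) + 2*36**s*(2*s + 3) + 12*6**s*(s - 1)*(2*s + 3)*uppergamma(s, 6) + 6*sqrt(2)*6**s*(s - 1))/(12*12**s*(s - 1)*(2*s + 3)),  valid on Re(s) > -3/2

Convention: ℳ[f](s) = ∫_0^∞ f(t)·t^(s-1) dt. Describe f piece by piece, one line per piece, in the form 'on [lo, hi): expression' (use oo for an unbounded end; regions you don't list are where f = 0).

on [0, 1/2): t**(3/2)
on [1/2, 2): exp(-t/2)
on [2, 3): 1/(2*t)
on [3, oo): exp(-2*t)

the 4 pieces separated at 1/2, 2, 3 each add one integral
the [0, 1/2) slice contributes ∫ t**(3/2)·t^(s-1) dt
[1/2, 2) adds the kernel integral of exp(-t/2)
for t in [2, 3): the term is ∫ 1/(2*t)·t^(s-1)
between 3 and ∞ the integrand is exp(-2*t)·t^(s-1)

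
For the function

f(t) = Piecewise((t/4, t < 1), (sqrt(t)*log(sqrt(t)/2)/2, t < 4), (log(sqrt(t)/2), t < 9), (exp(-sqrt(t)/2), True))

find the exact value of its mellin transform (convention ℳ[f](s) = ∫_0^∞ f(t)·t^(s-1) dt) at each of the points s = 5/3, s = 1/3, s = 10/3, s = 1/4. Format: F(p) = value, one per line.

undo the power substitution: t**2/4 on [0, 1); t*log(t/2)/2 on [1, 2); log(t/2) on [2, 3); …
invert the common scale on t to get t**2 on [0, 1/2); t*log(t) on [1/2, 1); log(t) on [1, 3/2); …
treat the 4 regions marked off by 1, 4, 9 separately and sum
for t in [0, 1): the term is ∫ t/4·t^(s-1)
between 1 and 4 the integrand is sqrt(t)*log(sqrt(t)/2)/2·t^(s-1)
∫ over [4, 9) of log(sqrt(t)/2)·t^(s-1) joins the sum
segment 9 to ∞ holds exp(-sqrt(t)/2); add its integral

F(5/3) = -243*3**(1/3)/50 + 795/5408 + 2484*2**(1/3)/4225 + log(2**(3/13 - 81*3**(1/3)/5)*3**(81*3**(1/3)/5)) + 16*2**(1/3)*uppergamma(10/3, 3/2)
F(1/3) = -9*3**(2/3)/2 + 2*2**(2/3)*uppergamma(2/3, 3/2) + 219/400 + log(2**(3/5 - 3*3**(2/3))*3**(3*3**(2/3))) + 189*2**(2/3)/50
F(10/3) = -6561*3**(2/3)/200 + 2055/27508 + 9288*2**(2/3)/13225 + log(2**(3/23 - 2187*3**(2/3)/10)*3**(2187*3**(2/3)/10)) + 128*2**(2/3)*uppergamma(20/3, 3/2)
F(1/4) = -8*sqrt(3) + 2*sqrt(2)*sqrt(pi)*erfc(sqrt(6)/2) + 29/45 + log(2**(2/3 - 4*sqrt(3))*3**(4*sqrt(3))) + 64*sqrt(2)/9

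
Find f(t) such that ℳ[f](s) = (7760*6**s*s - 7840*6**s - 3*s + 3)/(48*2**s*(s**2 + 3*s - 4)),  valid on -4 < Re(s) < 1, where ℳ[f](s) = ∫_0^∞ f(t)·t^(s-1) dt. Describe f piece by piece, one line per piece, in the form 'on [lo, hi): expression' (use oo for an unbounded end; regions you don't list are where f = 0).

peel off the shared t-power: t**2 on [0, 1/2); 2*t**2 on [1/2, 3); t**(-3) on [3, ∞)
back out the shared t-power: t on [0, 1/2); 2*t on [1/2, 3); t**(-4) on [3, ∞)
slice at 1/2, 3, transform all 3 pieces, and sum them
on [0, 1/2): add ∫ t**4·t^(s-1) dt
between 1/2 and 3 the integrand is 2*t**4·t^(s-1)
on [3, ∞) integrate f = 1/t against the kernel

on [0, 1/2): t**4
on [1/2, 3): 2*t**4
on [3, oo): 1/t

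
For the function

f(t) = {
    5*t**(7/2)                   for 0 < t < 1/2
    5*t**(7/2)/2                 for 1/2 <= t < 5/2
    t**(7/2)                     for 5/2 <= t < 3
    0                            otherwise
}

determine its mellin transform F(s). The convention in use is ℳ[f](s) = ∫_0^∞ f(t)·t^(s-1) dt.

(5*2**(-s - 7/2) + 2*3**(s + 7/2) + 3*(5/2)**(s + 7/2))/(2*s + 7)
  Re(s) > -7/2

the 3 pieces separated at 1/2, 5/2 each add one integral
segment 0 to 1/2 holds 5*t**(7/2); add its integral
on [1/2, 5/2): add ∫ 5*t**(7/2)/2·t^(s-1) dt
on [5/2, 3): add ∫ t**(7/2)·t^(s-1) dt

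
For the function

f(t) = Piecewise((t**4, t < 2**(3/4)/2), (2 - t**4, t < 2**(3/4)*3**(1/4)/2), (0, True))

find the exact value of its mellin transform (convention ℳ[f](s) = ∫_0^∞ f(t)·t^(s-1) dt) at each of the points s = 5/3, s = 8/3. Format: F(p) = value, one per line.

F(5/3) = 3*2**(7/12)*(-58 + 53*3**(5/12))/340
F(8/3) = 3*2**(1/3)*(-8 + 7*3**(2/3))/80

strip the power substitution: t**2 on [0, sqrt(2)/2); 2 - t**2 on [sqrt(2)/2, sqrt(6)/2)
undo the power substitution: t on [0, 1/2); 2 - t on [1/2, 3/2)
decompose at 2**(3/4)/2; ℳ[f](s) sums the 2 pieces' integrals
∫ over [0, 2**(3/4)/2) of t**4·t^(s-1) joins the sum
∫ (2 - t**4)·t^(s-1) over [2**(3/4)/2, 2**(3/4)*3**(1/4)/2)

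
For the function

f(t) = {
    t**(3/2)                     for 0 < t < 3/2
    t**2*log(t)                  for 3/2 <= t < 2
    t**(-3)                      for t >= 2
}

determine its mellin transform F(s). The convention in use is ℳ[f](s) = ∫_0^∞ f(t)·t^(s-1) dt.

(-32*2**(2*s)*(s - 3)*(2*s + 3) + 3**s*(s - 3)*(s + 1)*(2*s + 3)*(-18*log(3) + 18*log(2)) + 3**s*(s - 3)*(2*s + 3)*(-18*log(3) + 18*log(2)) + 18*3**s*(s - 3)*(2*s + 3) + 12*3**s*sqrt(6)*(s - 3)*(2*s + (s + 1)**2 + 3) + 32*4**s*(s - 3)*(s + 1)*(2*s + 3)*log(2) + 32*4**s*(s - 3)*(2*s + 3)*log(2) - 4**s*(2*s + 3)*(2*s + (s + 1)**2 + 3))/(8*2**s*(s - 3)*(2*s + 3)*(2*s + (s + 1)**2 + 3))
  -3/2 < Re(s) < 3

undo the shared t-power: t**(5/2) on [0, 3/2); t**3*log(t) on [3/2, 2); t**(-2) on [2, ∞)
invert the shared t-power to get sqrt(t) on [0, 3/2); t*log(t) on [3/2, 2); t**(-4) on [2, ∞)
treat the 3 regions marked off by 3/2, 2 separately and sum
the [0, 3/2) slice contributes ∫ t**(3/2)·t^(s-1) dt
over [3/2, 2), the kernel integral of t**2*log(t) enters the sum
∫ t**(-3)·t^(s-1) over [2, ∞)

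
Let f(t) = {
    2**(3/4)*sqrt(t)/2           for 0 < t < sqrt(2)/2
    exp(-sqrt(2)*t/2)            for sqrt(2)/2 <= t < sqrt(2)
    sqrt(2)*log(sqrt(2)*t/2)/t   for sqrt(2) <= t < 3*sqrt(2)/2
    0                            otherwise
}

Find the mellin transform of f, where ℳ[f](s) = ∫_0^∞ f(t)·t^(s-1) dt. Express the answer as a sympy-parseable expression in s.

(sqrt(2)/2)**s*(3*2**s*(2*s + 1)*(s**2 - 2*s + 1)*uppergamma(s, 1/2) - 3*2**s*(2*s + 1)*(s**2 - 2*s + 1)*uppergamma(s, 1) + 3*2**s*(2*s + 1) + 3**s*s*(2*s + 1)*(-2*log(2) + 2*log(3)) - 2*3**s*(2*s + 1) + 3**s*(2*s + 1)*(-2*log(3) + 2*log(2)) + 3*sqrt(2)*(s**2 - 2*s + 1))/(3*(2*s + 1)*(s**2 - 2*s + 1))
  Re(s) > -1/2

peel off the power substitution: 2**(3/4)*t**(1/4)/2 on [0, 1/2); exp(-sqrt(2)*sqrt(t)/2) on [1/2, 2); sqrt(2)*log(sqrt(2)*sqrt(t)/2)/sqrt(t) on [2, 9/2)
back out the common scale on t: t**(1/4) on [0, 1/4); exp(-sqrt(t)) on [1/4, 1); log(sqrt(t))/sqrt(t) on [1, 9/4)
back out the power substitution: sqrt(t) on [0, 1/2); exp(-t) on [1/2, 1); log(t)/t on [1, 3/2)
treat the 3 regions marked off by sqrt(2)/2, sqrt(2) separately and sum
piece [0, sqrt(2)/2): integrate 2**(3/4)*sqrt(t)/2 against the kernel
between sqrt(2)/2 and sqrt(2) the integrand is exp(-sqrt(2)*t/2)·t^(s-1)
between sqrt(2) and 3*sqrt(2)/2 the integrand is sqrt(2)*log(sqrt(2)*t/2)/t·t^(s-1)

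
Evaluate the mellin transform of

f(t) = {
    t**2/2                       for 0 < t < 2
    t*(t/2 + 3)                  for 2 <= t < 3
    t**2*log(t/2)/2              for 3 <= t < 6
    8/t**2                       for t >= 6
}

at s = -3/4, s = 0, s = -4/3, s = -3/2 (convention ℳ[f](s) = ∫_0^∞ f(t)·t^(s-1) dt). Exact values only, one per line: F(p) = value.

F(-3/4) = -12*2**(1/4) - 14156*6**(1/4)/7425 + log(2**(6*3**(1/4)/5)*3**(-6*3**(1/4)/5 + 12*6**(1/4)/5)) + 354*3**(1/4)/25
F(0) = 9*log(2)/4 + 143/72 + 27*log(3)/4
F(-4/3) = -1213*6**(2/3)/1080 - 9*3**(2/3)/8 - 3*3**(2/3)*log(3)/4 + 3*3**(2/3)*log(2)/4 + 3*6**(2/3)*log(3)/4 + 9*2**(2/3)/2
F(-3/2) = -1133*sqrt(6)/567 + sqrt(3) + log(2**(sqrt(3))*3**(-sqrt(3) + sqrt(6))) + 3*sqrt(2)

peel off the shared t-power: t**3/2 on [0, 2); t**2*(t/2 + 3) on [2, 3); t**3*log(t/2)/2 on [3, 6); …
remove the shared t-power first: t/2 on [0, 2); t/2 + 3 on [2, 3); t*log(t/2)/2 on [3, 6); …
invert the common scale on t to get t on [0, 1); t + 3 on [1, 3/2); t*log(t) on [3/2, 3); …
along the cuts 2, 3, 6, ℳ[f](s) splits into 4 integrals
between 0 and 2 the integrand is t**2/2·t^(s-1)
segment [2, 3) carries t*(t/2 + 3); integrate it
the [3, 6) slice contributes ∫ t**2*log(t/2)/2·t^(s-1) dt
[6, ∞) adds the kernel integral of 8/t**2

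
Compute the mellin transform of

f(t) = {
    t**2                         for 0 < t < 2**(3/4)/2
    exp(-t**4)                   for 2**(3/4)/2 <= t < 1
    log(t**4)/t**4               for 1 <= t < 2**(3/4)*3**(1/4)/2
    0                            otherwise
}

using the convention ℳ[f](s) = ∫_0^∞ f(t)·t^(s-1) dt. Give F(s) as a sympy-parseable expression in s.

(2**(3/4)/2)**s*(3*2**(s/4)*(s + 2)*(s**2 - 8*s + 16)*uppergamma(s/4, 1/2) - 3*2**(s/4)*(s + 2)*(s**2 - 8*s + 16)*uppergamma(s/4, 1) + 48*2**(s/4)*(s + 2) + 3**(s/4)*s*(s + 2)*(-8*log(2) + 8*log(3)) - 32*3**(s/4)*(s + 2) + 3**(s/4)*(s + 2)*(-32*log(3) + 32*log(2)) + 6*sqrt(2)*(s**2 - 8*s + 16))/(12*(s + 2)*(s**2 - 8*s + 16))
  Re(s) > -2

undo the power substitution: t on [0, sqrt(2)/2); exp(-t**2) on [sqrt(2)/2, 1); log(t**2)/t**2 on [1, sqrt(6)/2)
back out the power substitution: sqrt(t) on [0, 1/2); exp(-t) on [1/2, 1); log(t)/t on [1, 3/2)
f breaks at 2**(3/4)/2, 1 into 3 integrals to sum
over [0, 2**(3/4)/2), the kernel integral of t**2 enters the sum
piece [2**(3/4)/2, 1): integrate exp(-t**4) against the kernel
[1, 2**(3/4)*3**(1/4)/2) adds the kernel integral of log(t**4)/t**4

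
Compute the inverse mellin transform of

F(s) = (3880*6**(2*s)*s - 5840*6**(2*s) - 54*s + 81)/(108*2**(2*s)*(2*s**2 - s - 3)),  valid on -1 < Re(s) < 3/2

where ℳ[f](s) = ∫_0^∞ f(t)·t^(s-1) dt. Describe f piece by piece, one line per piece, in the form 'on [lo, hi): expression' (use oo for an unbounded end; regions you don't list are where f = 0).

undo the power substitution: t**2 on [0, 1/2); 2*t**2 on [1/2, 3); t**(-3) on [3, ∞)
remove the shared t-power first: t on [0, 1/2); 2*t on [1/2, 3); t**(-4) on [3, ∞)
f breaks at 1/4, 9 into 3 integrals to sum
[0, 1/4) adds the kernel integral of t
the [1/4, 9) slice contributes ∫ 2*t·t^(s-1) dt
segment [9, ∞) carries t**(-3/2); integrate it

on [0, 1/4): t
on [1/4, 9): 2*t
on [9, oo): t**(-3/2)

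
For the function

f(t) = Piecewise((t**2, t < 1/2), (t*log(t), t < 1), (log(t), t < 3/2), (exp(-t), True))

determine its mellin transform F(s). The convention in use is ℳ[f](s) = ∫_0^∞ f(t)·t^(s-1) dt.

cuts at 1/2, 1, 3/2: linearity sums the 4 kernel integrals
on [0, 1/2) integrate f = t**2 against the kernel
∫ t*log(t)·t^(s-1) over [1/2, 1)
on [1, 3/2) integrate f = log(t) against the kernel
the [3/2, ∞) slice contributes ∫ exp(-t)·t^(s-1) dt

(4*2**s*s**2*(s + 2)*(s**2 + 2*s + 1)*uppergamma(s, 3/2) - 4*2**s*s**2*(s + 2) + 4*2**s*(s + 2)*(s**2 + 2*s + 1) + 3**s*s*(s + 2)*(-4*log(2) + 4*log(3))*(s**2 + 2*s + 1) - 4*3**s*(s + 2)*(s**2 + 2*s + 1) + s**3*(s + 2)*log(4) + s**2*(s + 2)*log(4) + 2*s**2*(s + 2) + s**2*(s**2 + 2*s + 1))/(4*2**s*s**2*(s + 2)*(s**2 + 2*s + 1))
  Re(s) > -2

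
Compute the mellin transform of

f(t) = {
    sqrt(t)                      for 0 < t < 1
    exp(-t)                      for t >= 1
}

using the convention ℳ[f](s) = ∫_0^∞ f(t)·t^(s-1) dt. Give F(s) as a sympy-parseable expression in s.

((2*s + 1)*uppergamma(s, 1) + 2)/(2*s + 1)
  Re(s) > -1/2

along the cuts 1, ℳ[f](s) splits into 2 integrals
piece [0, 1): integrate sqrt(t) against the kernel
∫ over [1, ∞) of exp(-t)·t^(s-1) joins the sum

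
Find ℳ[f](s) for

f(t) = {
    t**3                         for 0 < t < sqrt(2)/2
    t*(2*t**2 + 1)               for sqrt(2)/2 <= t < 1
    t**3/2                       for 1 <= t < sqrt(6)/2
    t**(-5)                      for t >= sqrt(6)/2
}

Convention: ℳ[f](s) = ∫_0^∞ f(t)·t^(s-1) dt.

reversing the power substitution: t**(3/2) on [0, 1/2); sqrt(t)*(2*t + 1) on [1/2, 1); t**(3/2)/2 on [1, 3/2); …
the shared t-power comes off first: t on [0, 1/2); 2*t + 1 on [1/2, 1); t/2 on [1, 3/2); …
cuts at sqrt(2)/2, 1, sqrt(6)/2: linearity sums the 4 kernel integrals
the [0, sqrt(2)/2) slice contributes ∫ t**3·t^(s-1) dt
[sqrt(2)/2, 1) adds the kernel integral of t*(2*t**2 + 1)
the [1, sqrt(6)/2) slice contributes ∫ t**3/2·t^(s-1) dt
between sqrt(6)/2 and ∞ the integrand is t**(-5)·t^(s-1)

2**(-s/2 - 5/2)*(135*2**(s/2 + 3/2)*(s - 5)*(s + 1) + 27*2**(s/2 + 7/2)*(s - 5) - 32*3**(s/2 + 1/2)*(s + 1)*(s + 3) + 3**(s/2 + 9/2)*(s - 5)*(s + 1) - 216*s - 162*(s - 5)*(s + 1) + 1080)/(27*(s - 5)*(s + 1)*(s + 3))
  -3 < Re(s) < 5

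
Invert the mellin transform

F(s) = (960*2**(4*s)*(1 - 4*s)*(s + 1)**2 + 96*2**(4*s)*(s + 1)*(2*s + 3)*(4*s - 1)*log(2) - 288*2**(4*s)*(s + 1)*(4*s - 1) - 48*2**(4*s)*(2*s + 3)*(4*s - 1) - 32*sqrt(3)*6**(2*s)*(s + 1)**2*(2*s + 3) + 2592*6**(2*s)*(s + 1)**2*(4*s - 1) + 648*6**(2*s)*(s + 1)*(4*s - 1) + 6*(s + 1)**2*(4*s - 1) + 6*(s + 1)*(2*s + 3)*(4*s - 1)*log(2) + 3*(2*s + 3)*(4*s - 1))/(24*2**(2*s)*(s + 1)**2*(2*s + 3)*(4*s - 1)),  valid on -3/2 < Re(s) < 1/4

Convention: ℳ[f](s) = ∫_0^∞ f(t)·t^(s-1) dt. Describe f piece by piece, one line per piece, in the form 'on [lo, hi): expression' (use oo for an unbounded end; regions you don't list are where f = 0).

remove the shared t-power first: 1/sqrt(t) on [0, 1/4); log(sqrt(t))/t on [1/4, 4); (sqrt(t) + 3)/t on [4, 9); …
back out the shared t-power: sqrt(t) on [0, 1/4); log(sqrt(t)) on [1/4, 4); sqrt(t) + 3 on [4, 9); …
undo the power substitution: t on [0, 1/2); log(t) on [1/2, 2); t + 3 on [2, 3); …
cuts at 1/4, 4, 9: linearity sums the 4 kernel integrals
between 0 and 1/4 the integrand is t**(3/2)·t^(s-1)
on [1/4, 4): add ∫ t*log(sqrt(t))·t^(s-1) dt
over [4, 9), the kernel integral of t*(sqrt(t) + 3) enters the sum
∫ over [9, ∞) of t**(-1/4)·t^(s-1) joins the sum

on [0, 1/4): t**(3/2)
on [1/4, 4): t*log(sqrt(t))
on [4, 9): t*(sqrt(t) + 3)
on [9, oo): t**(-1/4)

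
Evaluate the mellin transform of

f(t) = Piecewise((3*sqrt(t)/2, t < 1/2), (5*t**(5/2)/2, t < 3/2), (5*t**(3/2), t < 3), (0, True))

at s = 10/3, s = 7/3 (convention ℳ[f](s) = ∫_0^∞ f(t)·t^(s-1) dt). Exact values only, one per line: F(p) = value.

F(10/3) = -12879*2**(1/6)*3**(5/6)/12992 + 183*2**(1/6)/10304 + 2430*3**(5/6)/29
F(7/3) = -19035*2**(1/6)*3**(5/6)/21344 + 789*2**(1/6)/15776 + 810*3**(5/6)/23

the 3 pieces separated at 1/2, 3/2 each add one integral
on [0, 1/2): add ∫ 3*sqrt(t)/2·t^(s-1) dt
the [1/2, 3/2) slice contributes ∫ 5*t**(5/2)/2·t^(s-1) dt
on [3/2, 3) integrate f = 5*t**(3/2) against the kernel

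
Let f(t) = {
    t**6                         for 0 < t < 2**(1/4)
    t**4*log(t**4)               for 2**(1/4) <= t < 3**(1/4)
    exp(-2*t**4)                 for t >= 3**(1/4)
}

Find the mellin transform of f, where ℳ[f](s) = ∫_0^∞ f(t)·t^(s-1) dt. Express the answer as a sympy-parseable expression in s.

(-12**(s/4)*s*(s/2 + 3)*log(2)/2 - 2*12**(s/4)*(s/2 + 3)*log(2) + 2*12**(s/4)*(s/2 + 3) + 4*12**(s/4)*sqrt(2)*(s**2/16 + s/2 + 1) + 3*18**(s/4)*s*(s/2 + 3)*log(3)/4 - 3*18**(s/4)*(s/2 + 3) + 3*18**(s/4)*(s/2 + 3)*log(3) + 3**(s/4)*(s/2 + 3)*(s**2/16 + s/2 + 1)*uppergamma(s/4, 6))/(4*6**(s/4)*(s/2 + 3)*(s**2/16 + s/2 + 1))
  Re(s) > -6

reversing the power substitution: t**3 on [0, sqrt(2)); t**2*log(t**2) on [sqrt(2), sqrt(3)); exp(-2*t**2) on [sqrt(3), ∞)
invert the power substitution to get t**(3/2) on [0, 2); t*log(t) on [2, 3); exp(-2*t) on [3, ∞)
linearity at 2**(1/4), 3**(1/4) turns ℳ[f](s) into 3 summed integrals
∫ over [0, 2**(1/4)) of t**6·t^(s-1) joins the sum
on [2**(1/4), 3**(1/4)) integrate f = t**4*log(t**4) against the kernel
segment 3**(1/4) to ∞ holds exp(-2*t**4); add its integral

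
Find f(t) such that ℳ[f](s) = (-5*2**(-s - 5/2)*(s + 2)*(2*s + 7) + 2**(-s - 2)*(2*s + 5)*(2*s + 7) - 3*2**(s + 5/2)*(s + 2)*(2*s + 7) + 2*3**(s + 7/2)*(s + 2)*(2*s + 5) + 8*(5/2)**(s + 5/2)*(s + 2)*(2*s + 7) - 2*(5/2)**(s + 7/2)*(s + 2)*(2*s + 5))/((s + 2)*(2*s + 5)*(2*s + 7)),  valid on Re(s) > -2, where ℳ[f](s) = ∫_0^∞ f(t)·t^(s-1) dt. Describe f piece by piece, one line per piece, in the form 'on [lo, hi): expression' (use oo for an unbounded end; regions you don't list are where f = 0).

on [0, 1/2): t**2
on [1/2, 2): 5*t**(5/2)/2
on [2, 5/2): 4*t**(5/2)
on [5/2, 3): t**(7/2)

along the cuts 1/2, 2, 5/2, ℳ[f](s) splits into 4 integrals
∫ over [0, 1/2) of t**2·t^(s-1) joins the sum
segment 1/2 to 2 holds 5*t**(5/2)/2; add its integral
for t in [2, 5/2): the term is ∫ 4*t**(5/2)·t^(s-1)
for t in [5/2, 3): the term is ∫ t**(7/2)·t^(s-1)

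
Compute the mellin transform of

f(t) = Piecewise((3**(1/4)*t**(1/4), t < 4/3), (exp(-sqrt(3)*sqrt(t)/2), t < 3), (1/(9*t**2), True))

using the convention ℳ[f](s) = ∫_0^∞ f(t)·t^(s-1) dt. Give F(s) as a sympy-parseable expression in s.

remove the common scale on t first: 2**(1/4)*t**(1/4) on [0, 2); exp(-sqrt(2)*sqrt(t)/2) on [2, 9/2); 1/(4*t**2) on [9/2, ∞)
remove the common scale on t first: t**(1/4) on [0, 4); exp(-sqrt(t)/2) on [4, 9); t**(-2) on [9, ∞)
reversing the power substitution: sqrt(t) on [0, 2); exp(-t/2) on [2, 3); t**(-4) on [3, ∞)
decompose at 4/3, 3; ℳ[f](s) sums the 3 pieces' integrals
on [0, 4/3): add ∫ 3**(1/4)*t**(1/4)·t^(s-1) dt
the [4/3, 3) slice contributes ∫ exp(-sqrt(3)*sqrt(t)/2)·t^(s-1) dt
[3, ∞) adds the kernel integral of 1/(9*t**2)

(162*2**(2*s)*(s - 2)*(4*s + 1)*uppergamma(2*s, 1) - 162*2**(2*s)*(s - 2)*(4*s + 1)*uppergamma(2*s, 3/2) + 324*2**(2*s + 1/2)*(s - 2) - 9**s*(4*s + 1))/(81*3**s*(s - 2)*(4*s + 1))
  -1/4 < Re(s) < 2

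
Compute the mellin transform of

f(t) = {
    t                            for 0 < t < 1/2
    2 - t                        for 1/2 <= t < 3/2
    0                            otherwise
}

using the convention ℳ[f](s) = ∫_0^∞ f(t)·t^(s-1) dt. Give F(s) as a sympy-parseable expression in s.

(3**s*s + 4*3**s - 2*s - 4)/(2*2**s*s*(s + 1))
  Re(s) > -1

f breaks at 1/2 into 2 integrals to sum
the [0, 1/2) slice contributes ∫ t·t^(s-1) dt
for t in [1/2, 3/2): the term is ∫ (2 - t)·t^(s-1)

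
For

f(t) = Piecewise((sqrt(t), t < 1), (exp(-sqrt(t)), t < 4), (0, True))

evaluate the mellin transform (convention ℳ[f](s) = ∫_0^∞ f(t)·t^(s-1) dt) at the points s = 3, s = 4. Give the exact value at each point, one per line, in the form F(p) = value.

reversing the power substitution: t on [0, 1); exp(-t) on [1, 2)
along the cuts 1, ℳ[f](s) splits into 2 integrals
∫ over [0, 1) of sqrt(t)·t^(s-1) joins the sum
the [1, 4) slice contributes ∫ exp(-sqrt(t))·t^(s-1) dt

F(3) = -1744*exp(-2) + 2/7 + 652*exp(-1)
F(4) = -74400*exp(-2) + 2/9 + 27400*exp(-1)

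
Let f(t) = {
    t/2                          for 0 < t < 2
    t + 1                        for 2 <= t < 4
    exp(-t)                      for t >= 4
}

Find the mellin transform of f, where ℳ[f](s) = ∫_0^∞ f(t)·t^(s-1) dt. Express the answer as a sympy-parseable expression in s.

reversing the common scale on t: t on [0, 1); 2*t + 1 on [1, 2); exp(-2*t) on [2, ∞)
cuts at 2, 4: linearity sums the 3 kernel integrals
[0, 2) adds the kernel integral of t/2
segment 2 to 4 holds (t + 1); add its integral
for t in [4, ∞): the term is ∫ exp(-t)·t^(s-1)

2**s*(2**s*s*(s + 1)*uppergamma(s, 4) - 2*4**s*s - 4**s + 5*8**s*s + 8**s)/(4**s*s*(s + 1))
  Re(s) > -1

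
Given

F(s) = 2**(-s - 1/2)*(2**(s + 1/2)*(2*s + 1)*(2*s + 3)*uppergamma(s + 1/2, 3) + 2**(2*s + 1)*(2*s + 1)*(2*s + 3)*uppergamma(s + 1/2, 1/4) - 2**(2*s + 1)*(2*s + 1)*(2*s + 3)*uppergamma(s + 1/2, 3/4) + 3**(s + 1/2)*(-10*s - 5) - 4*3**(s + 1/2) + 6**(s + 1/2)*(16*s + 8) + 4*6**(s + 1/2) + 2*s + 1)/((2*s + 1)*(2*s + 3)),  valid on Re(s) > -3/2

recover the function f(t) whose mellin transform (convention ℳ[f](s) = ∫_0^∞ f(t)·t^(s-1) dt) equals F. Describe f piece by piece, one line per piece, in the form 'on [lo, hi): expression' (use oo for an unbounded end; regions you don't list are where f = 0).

on [0, 1/2): t**(3/2)
on [1/2, 3/2): sqrt(t)*exp(-t/2)
on [3/2, 3): sqrt(t)*(t + 1)
on [3, oo): sqrt(t)*exp(-t)

peel off the shared t-power: t on [0, 1/2); exp(-t/2) on [1/2, 3/2); t + 1 on [3/2, 3); …
treat the 4 regions marked off by 1/2, 3/2, 3 separately and sum
[0, 1/2) adds the kernel integral of t**(3/2)
on [1/2, 3/2) integrate f = sqrt(t)*exp(-t/2) against the kernel
between 3/2 and 3 the integrand is sqrt(t)*(t + 1)·t^(s-1)
piece [3, ∞): integrate sqrt(t)*exp(-t) against the kernel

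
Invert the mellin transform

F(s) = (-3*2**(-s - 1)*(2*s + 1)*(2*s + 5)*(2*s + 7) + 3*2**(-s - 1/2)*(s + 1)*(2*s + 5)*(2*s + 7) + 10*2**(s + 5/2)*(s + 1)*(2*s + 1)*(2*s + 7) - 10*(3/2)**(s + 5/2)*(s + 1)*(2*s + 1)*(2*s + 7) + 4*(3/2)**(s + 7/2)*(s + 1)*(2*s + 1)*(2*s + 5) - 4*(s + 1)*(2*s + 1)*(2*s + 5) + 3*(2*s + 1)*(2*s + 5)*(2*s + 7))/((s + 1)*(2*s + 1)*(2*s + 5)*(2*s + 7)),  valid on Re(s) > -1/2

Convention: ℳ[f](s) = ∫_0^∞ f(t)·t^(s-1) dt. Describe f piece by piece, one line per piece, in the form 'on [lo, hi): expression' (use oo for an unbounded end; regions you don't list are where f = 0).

on [0, 1/2): 3*sqrt(t)/2
on [1/2, 1): 3*t
on [1, 3/2): 2*t**(7/2)
on [3/2, 2): 5*t**(5/2)

treat the 4 regions marked off by 1/2, 1, 3/2 separately and sum
on [0, 1/2) integrate f = 3*sqrt(t)/2 against the kernel
the [1/2, 1) slice contributes ∫ 3*t·t^(s-1) dt
∫ 2*t**(7/2)·t^(s-1) over [1, 3/2)
[3/2, 2) adds the kernel integral of 5*t**(5/2)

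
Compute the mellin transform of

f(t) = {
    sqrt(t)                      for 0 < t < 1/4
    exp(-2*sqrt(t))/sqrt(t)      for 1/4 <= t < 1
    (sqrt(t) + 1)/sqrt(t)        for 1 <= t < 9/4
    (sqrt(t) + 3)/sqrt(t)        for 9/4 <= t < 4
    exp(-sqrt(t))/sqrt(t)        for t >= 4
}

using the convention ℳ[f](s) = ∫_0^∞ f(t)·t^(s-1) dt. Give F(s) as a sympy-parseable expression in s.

(3*16**s*s - 16**s + 10*2**(4*s)*s**2 + 8*2**(2*s)*s**3*uppergamma(2*s - 1, 2) - 8*2**(2*s)*s**2 - 2*2**(2*s)*s*uppergamma(2*s - 1, 2) - 2*2**(2*s)*s + 4**s - 16*9**s*s**2/3 - 8*9**s*s/3 + 16*s**3*uppergamma(2*s - 1, 1) - 16*s**3*uppergamma(2*s - 1, 2) + 2*s**2 - 4*s*uppergamma(2*s - 1, 1) + 4*s*uppergamma(2*s - 1, 2) - s)/(4**s*s*(4*s**2 - 1))
  Re(s) > -1/2

undo the power substitution: t on [0, 1/2); exp(-2*t)/t on [1/2, 1); (t + 1)/t on [1, 3/2); …
remove the shared t-power first: t**2 on [0, 1/2); exp(-2*t) on [1/2, 1); t + 1 on [1, 3/2); …
along the cuts 1/4, 1, 9/4, 4, ℳ[f](s) splits into 5 integrals
[0, 1/4) adds the kernel integral of sqrt(t)
∫ over [1/4, 1) of exp(-2*sqrt(t))/sqrt(t)·t^(s-1) joins the sum
on [1, 9/4): add ∫ (sqrt(t) + 1)/sqrt(t)·t^(s-1) dt
the [9/4, 4) slice contributes ∫ (sqrt(t) + 3)/sqrt(t)·t^(s-1) dt
segment 4 to ∞ holds exp(-sqrt(t))/sqrt(t); add its integral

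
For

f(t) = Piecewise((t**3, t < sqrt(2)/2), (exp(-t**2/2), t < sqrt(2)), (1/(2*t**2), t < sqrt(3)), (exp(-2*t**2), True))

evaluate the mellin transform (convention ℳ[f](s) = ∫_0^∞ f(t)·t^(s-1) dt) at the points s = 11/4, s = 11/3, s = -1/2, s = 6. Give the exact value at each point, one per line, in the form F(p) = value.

F(11/4) = -2*2**(3/8)/3 - 2**(3/8)*uppergamma(11/8, 1) + 2**(5/8)*uppergamma(11/8, 6)/8 + 2**(1/8)/46 + 2*3**(3/8)/3 + 2**(3/8)*uppergamma(11/8, 1/4)
F(11/3) = -2**(5/6)*uppergamma(11/6, 1) - 3*2**(5/6)/10 + 2**(1/6)*uppergamma(11/6, 6)/8 + 3*2**(2/3)/320 + 3*3**(5/6)/10 + 2**(5/6)*uppergamma(11/6, 1/4)
F(-1/2) = -2**(3/4)*uppergamma(-1/4, 1)/4 - 3**(3/4)/45 + 2**(1/4)*uppergamma(-1/4, 6)/2 + 3*2**(3/4)/20 + 2**(3/4)*uppergamma(-1/4, 1/4)/4
F(6) = -20*exp(-1) + sqrt(2)/288 + 25*exp(-6)/8 + 5/8 + 41*exp(-1/4)/4

strip the power substitution: t**(3/2) on [0, 1/2); exp(-t/2) on [1/2, 2); 1/(2*t) on [2, 3); …
f breaks at sqrt(2)/2, sqrt(2), sqrt(3) into 4 integrals to sum
between 0 and sqrt(2)/2 the integrand is t**3·t^(s-1)
on [sqrt(2)/2, sqrt(2)) integrate f = exp(-t**2/2) against the kernel
for t in [sqrt(2), sqrt(3)): the term is ∫ 1/(2*t**2)·t^(s-1)
∫ over [sqrt(3), ∞) of exp(-2*t**2)·t^(s-1) joins the sum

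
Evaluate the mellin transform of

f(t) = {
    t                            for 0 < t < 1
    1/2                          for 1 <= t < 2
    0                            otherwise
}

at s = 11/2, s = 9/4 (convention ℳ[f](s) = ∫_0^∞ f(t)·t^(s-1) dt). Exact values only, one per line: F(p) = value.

decompose at 1; ℳ[f](s) sums the 2 pieces' integrals
over [0, 1), the kernel integral of t enters the sum
over [1, 2), the kernel integral of 1/2 enters the sum

F(11/2) = 9/143 + 32*sqrt(2)/11
F(9/4) = 10/117 + 8*2**(1/4)/9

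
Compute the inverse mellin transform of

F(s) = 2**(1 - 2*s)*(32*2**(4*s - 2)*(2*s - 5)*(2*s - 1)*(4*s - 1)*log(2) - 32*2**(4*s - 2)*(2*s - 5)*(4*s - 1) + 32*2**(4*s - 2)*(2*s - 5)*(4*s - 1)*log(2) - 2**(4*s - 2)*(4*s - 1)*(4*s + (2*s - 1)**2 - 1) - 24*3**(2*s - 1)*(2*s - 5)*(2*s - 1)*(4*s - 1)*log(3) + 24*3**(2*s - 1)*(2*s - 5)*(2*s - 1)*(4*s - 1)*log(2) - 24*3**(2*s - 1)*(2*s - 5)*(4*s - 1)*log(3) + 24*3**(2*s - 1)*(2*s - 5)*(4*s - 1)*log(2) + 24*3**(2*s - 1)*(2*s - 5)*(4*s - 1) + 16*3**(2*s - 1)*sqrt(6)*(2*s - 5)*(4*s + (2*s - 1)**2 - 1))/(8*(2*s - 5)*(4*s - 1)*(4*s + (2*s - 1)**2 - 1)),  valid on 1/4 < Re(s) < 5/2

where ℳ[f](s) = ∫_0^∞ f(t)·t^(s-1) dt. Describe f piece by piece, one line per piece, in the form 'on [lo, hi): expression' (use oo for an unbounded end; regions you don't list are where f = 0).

on [0, 9/4): t**(-1/4)
on [9/4, 4): log(sqrt(t))
on [4, oo): t**(-5/2)

the power substitution comes off first: 1/sqrt(t) on [0, 3/2); log(t) on [3/2, 2); t**(-5) on [2, ∞)
remove the shared t-power first: sqrt(t) on [0, 3/2); t*log(t) on [3/2, 2); t**(-4) on [2, ∞)
linearity at 9/4, 4 turns ℳ[f](s) into 3 summed integrals
piece [0, 9/4): integrate t**(-1/4) against the kernel
on [9/4, 4) integrate f = log(sqrt(t)) against the kernel
the [4, ∞) slice contributes ∫ t**(-5/2)·t^(s-1) dt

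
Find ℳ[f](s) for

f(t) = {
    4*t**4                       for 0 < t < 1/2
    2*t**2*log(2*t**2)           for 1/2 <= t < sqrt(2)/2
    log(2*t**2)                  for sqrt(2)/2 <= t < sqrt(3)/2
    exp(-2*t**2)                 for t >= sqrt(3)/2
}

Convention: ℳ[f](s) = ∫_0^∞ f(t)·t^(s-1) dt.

(2*2**(s/2)*s**2*(s + 4)*(s**2 + 4*s + 4)*uppergamma(s/2, 3/2) - 8*2**(s/2)*s**2*(s + 4) + 8*2**(s/2)*(s + 4)*(s**2 + 4*s + 4) + 3**(s/2)*s*(s + 4)*(-4*log(2) + 4*log(3))*(s**2 + 4*s + 4) - 8*3**(s/2)*(s + 4)*(s**2 + 4*s + 4) + s**3*(s + 4)*log(4) + 4*s**2*(s + 4)*log(2) + 4*s**2*(s + 4) + s**2*(s**2 + 4*s + 4))/(4*2**s*s**2*(s + 4)*(s**2 + 4*s + 4))
  Re(s) > -4

undo the power substitution: 4*t**2 on [0, 1/4); 2*t*log(2*t) on [1/4, 1/2); log(2*t) on [1/2, 3/4); …
reversing the common scale on t: t**2 on [0, 1/2); t*log(t) on [1/2, 1); log(t) on [1, 3/2); …
cuts at 1/2, sqrt(2)/2, sqrt(3)/2: linearity sums the 4 kernel integrals
∫ over [0, 1/2) of 4*t**4·t^(s-1) joins the sum
∫ over [1/2, sqrt(2)/2) of 2*t**2*log(2*t**2)·t^(s-1) joins the sum
segment [sqrt(2)/2, sqrt(3)/2) carries log(2*t**2); integrate it
over [sqrt(3)/2, ∞), the kernel integral of exp(-2*t**2) enters the sum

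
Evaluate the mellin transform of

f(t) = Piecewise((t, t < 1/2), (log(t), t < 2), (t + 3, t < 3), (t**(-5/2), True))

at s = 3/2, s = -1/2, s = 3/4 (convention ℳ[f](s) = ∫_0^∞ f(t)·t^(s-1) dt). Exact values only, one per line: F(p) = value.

summing 4 kernel integrals split by 1/2, 2, 3 yields ℳ[f](s)
∫ over [0, 1/2) of t·t^(s-1) joins the sum
the [1/2, 2) slice contributes ∫ log(t)·t^(s-1) dt
the [2, 3) slice contributes ∫ (t + 3)·t^(s-1) dt
on [3, ∞): add ∫ t**(-5/2)·t^(s-1) dt

F(3/2) = sqrt(2)*(-1139 + 30*sqrt(2) + 270*log(2) + 864*sqrt(6))/180
F(-1/2) = sqrt(2)*(-486*log(2) + sqrt(2) + 648)/162
F(3/4) = 2**(1/4)*(-436*sqrt(2) + 2*2**(3/4)*3**(1/4) + 65 + log(2**(42 + 84*sqrt(2))) + 180*6**(3/4))/63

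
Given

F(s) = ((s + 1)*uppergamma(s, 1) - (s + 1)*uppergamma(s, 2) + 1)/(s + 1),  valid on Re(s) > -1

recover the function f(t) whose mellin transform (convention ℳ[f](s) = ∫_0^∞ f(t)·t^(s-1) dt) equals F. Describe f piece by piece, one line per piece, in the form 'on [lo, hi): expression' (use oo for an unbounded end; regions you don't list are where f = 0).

on [0, 1): t
on [1, 2): exp(-t)

integrate the 2 segments split at 1, then add the results
segment 0 to 1 holds t; add its integral
∫ over [1, 2) of exp(-t)·t^(s-1) joins the sum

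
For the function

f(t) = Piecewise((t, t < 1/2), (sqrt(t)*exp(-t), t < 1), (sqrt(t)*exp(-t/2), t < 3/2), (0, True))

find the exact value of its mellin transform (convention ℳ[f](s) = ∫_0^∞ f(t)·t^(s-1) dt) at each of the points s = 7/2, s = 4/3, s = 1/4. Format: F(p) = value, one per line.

peel off the shared t-power: sqrt(t) on [0, 1/2); exp(-t) on [1/2, 1); exp(-t/2) on [1, 3/2)
f breaks at 1/2, 1 into 3 integrals to sum
on [0, 1/2): add ∫ t·t^(s-1) dt
segment [1/2, 1) carries sqrt(t)*exp(-t); integrate it
between 1 and 3/2 the integrand is sqrt(t)*exp(-t/2)·t^(s-1)

F(7/2) = -807*exp(-3/4)/4 - 16*exp(-1) + sqrt(2)/144 + 1343*exp(-1/2)/8
F(4/3) = -2*2**(5/6)*uppergamma(11/6, 3/4) - uppergamma(11/6, 1) + 3*2**(2/3)/56 + uppergamma(11/6, 1/2) + 2*2**(5/6)*uppergamma(11/6, 1/2)
F(1/4) = -2**(3/4)*uppergamma(3/4, 3/4) - uppergamma(3/4, 1) + 2**(3/4)/5 + uppergamma(3/4, 1/2) + 2**(3/4)*uppergamma(3/4, 1/2)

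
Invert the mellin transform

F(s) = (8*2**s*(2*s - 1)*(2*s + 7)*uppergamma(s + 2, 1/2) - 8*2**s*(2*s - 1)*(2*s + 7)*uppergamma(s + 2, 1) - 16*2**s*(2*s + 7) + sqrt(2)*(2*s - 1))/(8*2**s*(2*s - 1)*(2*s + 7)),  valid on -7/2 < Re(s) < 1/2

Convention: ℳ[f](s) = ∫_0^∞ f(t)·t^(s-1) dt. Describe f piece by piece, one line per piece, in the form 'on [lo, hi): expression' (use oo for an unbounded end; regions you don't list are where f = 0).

strip the shared t-power: t**(3/2) on [0, 1/2); exp(-t) on [1/2, 1); t**(-5/2) on [1, ∞)
slice at 1/2, 1, transform all 3 pieces, and sum them
segment [0, 1/2) carries t**(7/2); integrate it
on [1/2, 1) integrate f = t**2*exp(-t) against the kernel
the [1, ∞) slice contributes ∫ 1/sqrt(t)·t^(s-1) dt

on [0, 1/2): t**(7/2)
on [1/2, 1): t**2*exp(-t)
on [1, oo): 1/sqrt(t)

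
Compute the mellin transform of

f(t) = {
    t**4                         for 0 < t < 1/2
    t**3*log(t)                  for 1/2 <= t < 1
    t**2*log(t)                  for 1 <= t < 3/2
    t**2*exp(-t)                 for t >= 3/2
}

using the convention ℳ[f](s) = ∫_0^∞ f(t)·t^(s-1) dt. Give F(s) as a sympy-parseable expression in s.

strip the shared t-power: t**2 on [0, 1/2); t*log(t) on [1/2, 1); log(t) on [1, 3/2); …
the 4 pieces separated at 1/2, 1, 3/2 each add one integral
between 0 and 1/2 the integrand is t**4·t^(s-1)
on [1/2, 1): add ∫ t**3*log(t)·t^(s-1) dt
between 1 and 3/2 the integrand is t**2*log(t)·t^(s-1)
∫ t**2*exp(-t)·t^(s-1) over [3/2, ∞)

(16*2**s*(s + 2)**2*(s + 4)*(2*s + (s + 2)**2 + 5)*uppergamma(s + 2, 3/2) - 16*2**s*(s + 2)**2*(s + 4) + 16*2**s*(s + 4)*(2*s + (s + 2)**2 + 5) + 3**s*(s + 2)*(s + 4)*(-36*log(2) + 36*log(3))*(2*s + (s + 2)**2 + 5) - 36*3**s*(s + 4)*(2*s + (s + 2)**2 + 5) + (s + 2)**3*(s + 4)*log(4) + (s + 2)**2*(s + 4)*log(4) + 2*(s + 2)**2*(s + 4) + (s + 2)**2*(2*s + (s + 2)**2 + 5))/(16*2**s*(s + 2)**2*(s + 4)*(2*s + (s + 2)**2 + 5))
  Re(s) > -4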